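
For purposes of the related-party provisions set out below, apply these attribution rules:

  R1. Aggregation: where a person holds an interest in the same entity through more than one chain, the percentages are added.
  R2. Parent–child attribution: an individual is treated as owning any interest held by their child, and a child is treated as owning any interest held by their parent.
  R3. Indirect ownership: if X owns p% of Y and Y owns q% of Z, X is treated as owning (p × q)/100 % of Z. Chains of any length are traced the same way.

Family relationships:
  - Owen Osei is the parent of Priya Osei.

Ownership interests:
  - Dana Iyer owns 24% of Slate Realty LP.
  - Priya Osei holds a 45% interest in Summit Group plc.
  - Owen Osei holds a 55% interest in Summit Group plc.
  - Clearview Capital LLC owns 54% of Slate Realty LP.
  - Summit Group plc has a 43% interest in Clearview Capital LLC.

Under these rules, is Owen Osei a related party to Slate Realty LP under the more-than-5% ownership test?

Yes

By parent–child attribution (R2), Owen Osei is treated as also owning Priya Osei's interest in Summit Group plc, giving 55% + 45% = 100%.
Chain via Summit Group plc → Clearview Capital LLC (R3): 100% × 43% × 54% = 23.22% of Slate Realty LP.
23.22% exceeds the 5% threshold, so Owen is a related party to Slate Realty LP.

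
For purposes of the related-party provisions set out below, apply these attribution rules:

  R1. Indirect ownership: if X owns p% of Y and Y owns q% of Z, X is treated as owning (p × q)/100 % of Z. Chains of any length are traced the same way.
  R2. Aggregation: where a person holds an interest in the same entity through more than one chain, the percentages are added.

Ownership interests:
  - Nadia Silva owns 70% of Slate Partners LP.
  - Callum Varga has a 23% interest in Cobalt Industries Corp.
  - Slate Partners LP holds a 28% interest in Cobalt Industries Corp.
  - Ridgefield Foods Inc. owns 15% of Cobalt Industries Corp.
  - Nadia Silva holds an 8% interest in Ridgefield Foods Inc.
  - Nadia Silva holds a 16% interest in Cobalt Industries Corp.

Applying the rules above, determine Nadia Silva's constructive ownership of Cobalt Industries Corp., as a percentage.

36.8%

Chain via Slate Partners LP (R1): 70% × 28% = 19.6% of Cobalt Industries Corp.
Chain via Ridgefield Foods Inc. (R1): 8% × 15% = 1.2% of Cobalt Industries Corp.
Direct interest in Cobalt Industries Corp: 16%.
Aggregating (R2): 19.6% + 1.2% + 16% = 36.8%.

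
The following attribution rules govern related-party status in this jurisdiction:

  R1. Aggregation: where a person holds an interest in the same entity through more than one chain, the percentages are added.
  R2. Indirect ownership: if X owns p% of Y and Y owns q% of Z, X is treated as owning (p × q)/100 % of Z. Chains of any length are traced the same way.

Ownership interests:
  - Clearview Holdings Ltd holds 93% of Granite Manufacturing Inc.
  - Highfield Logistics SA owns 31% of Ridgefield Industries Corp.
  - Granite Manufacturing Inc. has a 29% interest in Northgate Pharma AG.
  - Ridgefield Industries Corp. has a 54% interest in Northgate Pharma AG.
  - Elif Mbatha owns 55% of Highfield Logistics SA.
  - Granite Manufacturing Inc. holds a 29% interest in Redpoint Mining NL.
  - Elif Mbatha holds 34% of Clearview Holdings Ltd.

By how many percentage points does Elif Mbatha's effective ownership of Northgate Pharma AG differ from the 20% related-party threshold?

Chain via Clearview Holdings Ltd → Granite Manufacturing Inc. (R2): 34% × 93% × 29% = 9.1698% of Northgate Pharma AG.
Chain via Highfield Logistics SA → Ridgefield Industries Corp. (R2): 55% × 31% × 54% = 9.207% of Northgate Pharma AG.
Aggregating (R1): 9.1698% + 9.207% = 18.3768%.
18.3768% falls short of the 20% threshold by 1.6232 percentage points.

1.6232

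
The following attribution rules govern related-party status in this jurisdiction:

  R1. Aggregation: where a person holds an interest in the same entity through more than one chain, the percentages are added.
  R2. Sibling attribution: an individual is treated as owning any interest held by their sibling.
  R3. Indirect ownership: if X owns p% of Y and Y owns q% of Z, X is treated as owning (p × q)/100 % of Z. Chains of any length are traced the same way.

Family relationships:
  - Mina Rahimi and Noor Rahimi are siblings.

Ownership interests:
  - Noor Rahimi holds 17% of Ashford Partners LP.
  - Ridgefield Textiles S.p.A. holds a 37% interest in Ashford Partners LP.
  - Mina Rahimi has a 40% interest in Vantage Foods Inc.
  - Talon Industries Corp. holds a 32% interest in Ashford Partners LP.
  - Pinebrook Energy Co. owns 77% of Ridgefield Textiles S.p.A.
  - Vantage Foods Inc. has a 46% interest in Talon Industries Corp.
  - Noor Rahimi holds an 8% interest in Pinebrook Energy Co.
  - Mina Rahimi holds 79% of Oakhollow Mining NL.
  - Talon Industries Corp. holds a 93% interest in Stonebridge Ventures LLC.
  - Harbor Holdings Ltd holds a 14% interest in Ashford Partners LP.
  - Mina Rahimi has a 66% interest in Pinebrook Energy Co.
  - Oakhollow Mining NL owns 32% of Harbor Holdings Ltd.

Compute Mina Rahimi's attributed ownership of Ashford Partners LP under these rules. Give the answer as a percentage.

47.5098%

By sibling attribution (R2), Mina Rahimi is treated as also owning Noor Rahimi's interest in Pinebrook Energy Co, giving 66% + 8% = 74%.
By sibling attribution (R2), Mina Rahimi is treated as owning Noor Rahimi's 17% interest in Ashford Partners LP.
Chain via Pinebrook Energy Co. → Ridgefield Textiles S.p.A. (R3): 74% × 77% × 37% = 21.0826% of Ashford Partners LP.
Chain via Vantage Foods Inc. → Talon Industries Corp. (R3): 40% × 46% × 32% = 5.888% of Ashford Partners LP.
Chain via Oakhollow Mining NL → Harbor Holdings Ltd (R3): 79% × 32% × 14% = 3.5392% of Ashford Partners LP.
Direct interest in Ashford Partners LP: 17%.
Aggregating (R1): 21.0826% + 5.888% + 3.5392% + 17% = 47.5098%.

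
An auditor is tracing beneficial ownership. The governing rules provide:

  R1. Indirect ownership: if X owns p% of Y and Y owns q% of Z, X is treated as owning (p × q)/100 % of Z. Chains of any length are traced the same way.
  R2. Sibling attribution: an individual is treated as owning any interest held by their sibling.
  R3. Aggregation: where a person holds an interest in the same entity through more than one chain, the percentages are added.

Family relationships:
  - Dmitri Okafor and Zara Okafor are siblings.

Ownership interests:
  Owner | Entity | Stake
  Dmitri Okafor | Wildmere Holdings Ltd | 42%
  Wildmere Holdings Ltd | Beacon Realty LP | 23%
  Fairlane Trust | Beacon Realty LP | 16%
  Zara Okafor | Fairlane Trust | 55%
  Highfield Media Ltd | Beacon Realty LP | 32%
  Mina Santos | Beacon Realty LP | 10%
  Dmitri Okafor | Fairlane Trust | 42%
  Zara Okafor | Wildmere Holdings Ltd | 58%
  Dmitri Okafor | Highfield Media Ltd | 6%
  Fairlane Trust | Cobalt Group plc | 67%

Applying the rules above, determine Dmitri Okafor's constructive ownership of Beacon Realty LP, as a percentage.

40.44%

By sibling attribution (R2), Dmitri Okafor is treated as also owning Zara Okafor's interest in Wildmere Holdings Ltd, giving 42% + 58% = 100%.
By sibling attribution (R2), Dmitri Okafor is treated as also owning Zara Okafor's interest in Fairlane Trust, giving 42% + 55% = 97%.
Chain via Wildmere Holdings Ltd (R1): 100% × 23% = 23% of Beacon Realty LP.
Chain via Highfield Media Ltd (R1): 6% × 32% = 1.92% of Beacon Realty LP.
Chain via Fairlane Trust (R1): 97% × 16% = 15.52% of Beacon Realty LP.
Aggregating (R3): 23% + 1.92% + 15.52% = 40.44%.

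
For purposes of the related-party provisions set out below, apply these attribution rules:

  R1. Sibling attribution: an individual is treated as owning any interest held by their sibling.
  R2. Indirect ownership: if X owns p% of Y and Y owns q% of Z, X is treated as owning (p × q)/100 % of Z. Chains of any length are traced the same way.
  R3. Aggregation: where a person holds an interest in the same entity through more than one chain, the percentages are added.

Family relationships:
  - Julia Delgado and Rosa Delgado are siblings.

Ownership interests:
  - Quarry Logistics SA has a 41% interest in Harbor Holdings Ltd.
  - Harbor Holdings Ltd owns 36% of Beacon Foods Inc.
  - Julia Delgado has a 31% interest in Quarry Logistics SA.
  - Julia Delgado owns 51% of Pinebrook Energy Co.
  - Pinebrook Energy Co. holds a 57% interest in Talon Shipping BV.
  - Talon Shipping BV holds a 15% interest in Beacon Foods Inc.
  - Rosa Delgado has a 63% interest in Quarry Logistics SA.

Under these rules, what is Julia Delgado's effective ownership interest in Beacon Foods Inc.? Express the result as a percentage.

18.2349%

By sibling attribution (R1), Julia Delgado is treated as also owning Rosa Delgado's interest in Quarry Logistics SA, giving 31% + 63% = 94%.
Chain via Quarry Logistics SA → Harbor Holdings Ltd (R2): 94% × 41% × 36% = 13.8744% of Beacon Foods Inc.
Chain via Pinebrook Energy Co. → Talon Shipping BV (R2): 51% × 57% × 15% = 4.3605% of Beacon Foods Inc.
Aggregating (R3): 13.8744% + 4.3605% = 18.2349%.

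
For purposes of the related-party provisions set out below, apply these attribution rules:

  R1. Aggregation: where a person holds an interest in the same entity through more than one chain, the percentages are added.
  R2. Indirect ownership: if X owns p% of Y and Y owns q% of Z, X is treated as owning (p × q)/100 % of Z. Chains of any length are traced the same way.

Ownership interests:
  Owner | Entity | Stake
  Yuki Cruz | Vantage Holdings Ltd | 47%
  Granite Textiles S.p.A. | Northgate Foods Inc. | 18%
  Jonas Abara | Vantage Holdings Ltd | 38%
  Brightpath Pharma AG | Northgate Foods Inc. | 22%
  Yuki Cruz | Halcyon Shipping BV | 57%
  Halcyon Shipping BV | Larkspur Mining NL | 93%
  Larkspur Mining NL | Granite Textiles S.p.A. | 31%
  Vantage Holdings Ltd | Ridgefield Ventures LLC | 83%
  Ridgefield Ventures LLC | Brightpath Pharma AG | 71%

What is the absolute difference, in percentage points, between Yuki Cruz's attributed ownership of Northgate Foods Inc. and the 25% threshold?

Chain via Vantage Holdings Ltd → Ridgefield Ventures LLC → Brightpath Pharma AG (R2): 47% × 83% × 71% × 22% = 6.093362% of Northgate Foods Inc.
Chain via Halcyon Shipping BV → Larkspur Mining NL → Granite Textiles S.p.A. (R2): 57% × 93% × 31% × 18% = 2.957958% of Northgate Foods Inc.
Aggregating (R1): 6.093362% + 2.957958% = 9.05132%.
9.05132% falls short of the 25% threshold by 15.94868 percentage points.

15.94868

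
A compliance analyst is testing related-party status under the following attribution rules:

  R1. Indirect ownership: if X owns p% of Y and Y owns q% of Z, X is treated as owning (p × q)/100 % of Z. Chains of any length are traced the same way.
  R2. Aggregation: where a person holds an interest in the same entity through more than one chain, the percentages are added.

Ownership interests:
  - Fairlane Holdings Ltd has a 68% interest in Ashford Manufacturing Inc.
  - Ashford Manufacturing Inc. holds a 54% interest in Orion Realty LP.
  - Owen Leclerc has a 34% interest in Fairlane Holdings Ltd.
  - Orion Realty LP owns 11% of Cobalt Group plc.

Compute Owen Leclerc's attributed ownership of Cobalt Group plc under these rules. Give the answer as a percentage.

1.373328%

Chain via Fairlane Holdings Ltd → Ashford Manufacturing Inc. → Orion Realty LP (R1): 34% × 68% × 54% × 11% = 1.373328% of Cobalt Group plc.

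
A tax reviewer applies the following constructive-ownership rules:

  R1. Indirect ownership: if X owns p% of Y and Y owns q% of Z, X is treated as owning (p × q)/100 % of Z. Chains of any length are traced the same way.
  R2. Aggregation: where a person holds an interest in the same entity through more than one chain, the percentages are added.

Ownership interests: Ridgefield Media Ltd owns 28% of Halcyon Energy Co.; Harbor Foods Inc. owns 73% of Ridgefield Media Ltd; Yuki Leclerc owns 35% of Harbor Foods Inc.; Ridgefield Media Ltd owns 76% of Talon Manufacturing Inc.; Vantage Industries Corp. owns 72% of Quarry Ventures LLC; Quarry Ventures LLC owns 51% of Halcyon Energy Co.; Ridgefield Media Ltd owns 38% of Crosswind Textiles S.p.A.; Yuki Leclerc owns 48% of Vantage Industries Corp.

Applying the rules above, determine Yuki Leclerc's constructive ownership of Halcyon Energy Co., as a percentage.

24.7796%

Chain via Harbor Foods Inc. → Ridgefield Media Ltd (R1): 35% × 73% × 28% = 7.154% of Halcyon Energy Co.
Chain via Vantage Industries Corp. → Quarry Ventures LLC (R1): 48% × 72% × 51% = 17.6256% of Halcyon Energy Co.
Aggregating (R2): 7.154% + 17.6256% = 24.7796%.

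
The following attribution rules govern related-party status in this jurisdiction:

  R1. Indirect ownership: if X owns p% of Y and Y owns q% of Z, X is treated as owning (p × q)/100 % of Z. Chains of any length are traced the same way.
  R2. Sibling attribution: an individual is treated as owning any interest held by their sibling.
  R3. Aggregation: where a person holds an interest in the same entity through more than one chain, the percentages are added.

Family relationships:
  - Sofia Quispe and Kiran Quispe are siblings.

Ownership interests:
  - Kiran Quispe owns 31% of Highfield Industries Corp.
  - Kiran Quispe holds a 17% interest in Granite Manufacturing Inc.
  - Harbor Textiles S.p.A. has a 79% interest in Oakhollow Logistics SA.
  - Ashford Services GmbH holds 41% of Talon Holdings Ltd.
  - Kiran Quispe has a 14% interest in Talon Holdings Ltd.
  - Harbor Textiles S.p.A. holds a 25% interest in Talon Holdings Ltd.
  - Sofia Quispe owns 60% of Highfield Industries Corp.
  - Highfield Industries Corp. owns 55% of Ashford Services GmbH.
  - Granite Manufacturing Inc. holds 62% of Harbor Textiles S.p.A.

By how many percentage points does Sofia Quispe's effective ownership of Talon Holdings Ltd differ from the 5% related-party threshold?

By sibling attribution (R2), Sofia Quispe is treated as also owning Kiran Quispe's interest in Highfield Industries Corp, giving 60% + 31% = 91%.
By sibling attribution (R2), Sofia Quispe is treated as owning Kiran Quispe's 17% interest in Granite Manufacturing Inc.
By sibling attribution (R2), Sofia Quispe is treated as owning Kiran Quispe's 14% interest in Talon Holdings Ltd.
Chain via Highfield Industries Corp. → Ashford Services GmbH (R1): 91% × 55% × 41% = 20.5205% of Talon Holdings Ltd.
Chain via Granite Manufacturing Inc. → Harbor Textiles S.p.A. (R1): 17% × 62% × 25% = 2.635% of Talon Holdings Ltd.
Direct interest in Talon Holdings Ltd: 14%.
Aggregating (R3): 20.5205% + 2.635% + 14% = 37.1555%.
37.1555% exceeds the 5% threshold by 32.1555 percentage points.

32.1555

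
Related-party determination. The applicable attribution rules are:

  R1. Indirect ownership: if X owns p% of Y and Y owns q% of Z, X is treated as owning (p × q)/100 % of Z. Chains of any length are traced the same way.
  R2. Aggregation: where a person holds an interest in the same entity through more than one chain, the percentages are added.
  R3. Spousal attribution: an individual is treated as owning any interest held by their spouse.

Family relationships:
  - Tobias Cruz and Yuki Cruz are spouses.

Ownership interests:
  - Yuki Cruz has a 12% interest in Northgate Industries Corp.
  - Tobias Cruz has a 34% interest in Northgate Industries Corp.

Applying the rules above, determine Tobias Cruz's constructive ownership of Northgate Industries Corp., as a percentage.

By spousal attribution (R3), Tobias Cruz is treated as also owning Yuki Cruz's interest in Northgate Industries Corp, giving 34% + 12% = 46%.
Direct interest in Northgate Industries Corp: 46%.

46%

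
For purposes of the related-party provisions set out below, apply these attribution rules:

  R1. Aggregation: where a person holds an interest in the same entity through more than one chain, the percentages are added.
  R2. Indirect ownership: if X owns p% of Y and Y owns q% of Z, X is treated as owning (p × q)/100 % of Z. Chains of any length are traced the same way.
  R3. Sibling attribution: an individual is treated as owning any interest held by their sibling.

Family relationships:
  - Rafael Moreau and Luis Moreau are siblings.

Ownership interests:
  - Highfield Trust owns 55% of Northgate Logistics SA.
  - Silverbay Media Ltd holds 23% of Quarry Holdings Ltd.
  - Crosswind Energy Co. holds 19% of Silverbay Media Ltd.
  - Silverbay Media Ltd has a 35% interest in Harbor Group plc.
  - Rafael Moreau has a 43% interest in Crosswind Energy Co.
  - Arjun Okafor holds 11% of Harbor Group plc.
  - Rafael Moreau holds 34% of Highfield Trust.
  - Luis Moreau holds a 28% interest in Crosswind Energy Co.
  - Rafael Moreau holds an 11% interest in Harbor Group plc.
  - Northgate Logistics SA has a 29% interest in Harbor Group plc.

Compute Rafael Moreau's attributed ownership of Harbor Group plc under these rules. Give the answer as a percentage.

By sibling attribution (R3), Rafael Moreau is treated as also owning Luis Moreau's interest in Crosswind Energy Co, giving 43% + 28% = 71%.
Chain via Highfield Trust → Northgate Logistics SA (R2): 34% × 55% × 29% = 5.423% of Harbor Group plc.
Chain via Crosswind Energy Co. → Silverbay Media Ltd (R2): 71% × 19% × 35% = 4.7215% of Harbor Group plc.
Direct interest in Harbor Group plc: 11%.
Aggregating (R1): 5.423% + 4.7215% + 11% = 21.1445%.

21.1445%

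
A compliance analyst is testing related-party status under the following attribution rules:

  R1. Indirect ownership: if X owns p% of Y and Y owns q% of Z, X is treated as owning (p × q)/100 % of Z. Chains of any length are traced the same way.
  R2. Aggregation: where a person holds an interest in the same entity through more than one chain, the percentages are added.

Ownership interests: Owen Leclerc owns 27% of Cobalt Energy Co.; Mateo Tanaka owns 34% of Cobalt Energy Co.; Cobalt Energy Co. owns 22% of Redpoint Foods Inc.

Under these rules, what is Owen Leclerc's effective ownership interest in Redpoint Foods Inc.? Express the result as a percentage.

5.94%

Chain via Cobalt Energy Co. (R1): 27% × 22% = 5.94% of Redpoint Foods Inc.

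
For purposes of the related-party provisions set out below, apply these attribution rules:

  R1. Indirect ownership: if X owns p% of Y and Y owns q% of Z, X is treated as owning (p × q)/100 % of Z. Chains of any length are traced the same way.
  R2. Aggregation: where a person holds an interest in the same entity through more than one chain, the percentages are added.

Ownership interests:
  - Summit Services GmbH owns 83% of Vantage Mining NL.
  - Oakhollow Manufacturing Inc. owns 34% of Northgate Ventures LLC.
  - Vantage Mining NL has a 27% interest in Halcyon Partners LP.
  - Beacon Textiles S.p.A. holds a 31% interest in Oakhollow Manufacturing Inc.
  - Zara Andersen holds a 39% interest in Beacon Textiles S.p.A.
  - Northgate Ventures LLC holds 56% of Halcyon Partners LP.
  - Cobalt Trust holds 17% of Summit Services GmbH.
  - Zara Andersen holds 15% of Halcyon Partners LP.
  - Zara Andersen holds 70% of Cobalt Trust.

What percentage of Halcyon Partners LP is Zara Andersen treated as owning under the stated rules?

Chain via Beacon Textiles S.p.A. → Oakhollow Manufacturing Inc. → Northgate Ventures LLC (R1): 39% × 31% × 34% × 56% = 2.301936% of Halcyon Partners LP.
Chain via Cobalt Trust → Summit Services GmbH → Vantage Mining NL (R1): 70% × 17% × 83% × 27% = 2.66679% of Halcyon Partners LP.
Direct interest in Halcyon Partners LP: 15%.
Aggregating (R2): 2.301936% + 2.66679% + 15% = 19.968726%.

19.968726%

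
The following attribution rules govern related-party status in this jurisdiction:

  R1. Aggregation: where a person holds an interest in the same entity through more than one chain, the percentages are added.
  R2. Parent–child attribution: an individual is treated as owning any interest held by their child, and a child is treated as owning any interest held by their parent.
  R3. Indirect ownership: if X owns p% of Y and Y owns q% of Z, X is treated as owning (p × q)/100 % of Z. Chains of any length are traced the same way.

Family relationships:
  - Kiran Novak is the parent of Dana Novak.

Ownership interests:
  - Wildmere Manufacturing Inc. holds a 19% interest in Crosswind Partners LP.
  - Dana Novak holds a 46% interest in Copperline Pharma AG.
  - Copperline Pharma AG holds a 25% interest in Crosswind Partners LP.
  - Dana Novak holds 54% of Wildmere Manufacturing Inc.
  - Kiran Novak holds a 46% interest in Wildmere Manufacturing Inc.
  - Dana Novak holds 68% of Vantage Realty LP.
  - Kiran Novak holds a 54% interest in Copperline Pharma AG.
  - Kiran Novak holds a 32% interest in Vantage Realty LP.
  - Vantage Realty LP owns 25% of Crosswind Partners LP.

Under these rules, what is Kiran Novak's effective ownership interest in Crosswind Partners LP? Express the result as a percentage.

By parent–child attribution (R2), Kiran Novak is treated as also owning Dana Novak's interest in Copperline Pharma AG, giving 54% + 46% = 100%.
By parent–child attribution (R2), Kiran Novak is treated as also owning Dana Novak's interest in Vantage Realty LP, giving 32% + 68% = 100%.
By parent–child attribution (R2), Kiran Novak is treated as also owning Dana Novak's interest in Wildmere Manufacturing Inc, giving 46% + 54% = 100%.
Chain via Copperline Pharma AG (R3): 100% × 25% = 25% of Crosswind Partners LP.
Chain via Vantage Realty LP (R3): 100% × 25% = 25% of Crosswind Partners LP.
Chain via Wildmere Manufacturing Inc. (R3): 100% × 19% = 19% of Crosswind Partners LP.
Aggregating (R1): 25% + 25% + 19% = 69%.

69%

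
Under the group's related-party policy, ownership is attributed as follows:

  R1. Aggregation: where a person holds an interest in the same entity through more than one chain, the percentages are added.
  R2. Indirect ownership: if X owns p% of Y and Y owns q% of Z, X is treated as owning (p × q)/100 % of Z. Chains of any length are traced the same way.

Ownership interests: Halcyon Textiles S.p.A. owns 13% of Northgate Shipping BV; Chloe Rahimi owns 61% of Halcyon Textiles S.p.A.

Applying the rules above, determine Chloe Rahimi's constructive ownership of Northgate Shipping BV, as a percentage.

Chain via Halcyon Textiles S.p.A. (R2): 61% × 13% = 7.93% of Northgate Shipping BV.

7.93%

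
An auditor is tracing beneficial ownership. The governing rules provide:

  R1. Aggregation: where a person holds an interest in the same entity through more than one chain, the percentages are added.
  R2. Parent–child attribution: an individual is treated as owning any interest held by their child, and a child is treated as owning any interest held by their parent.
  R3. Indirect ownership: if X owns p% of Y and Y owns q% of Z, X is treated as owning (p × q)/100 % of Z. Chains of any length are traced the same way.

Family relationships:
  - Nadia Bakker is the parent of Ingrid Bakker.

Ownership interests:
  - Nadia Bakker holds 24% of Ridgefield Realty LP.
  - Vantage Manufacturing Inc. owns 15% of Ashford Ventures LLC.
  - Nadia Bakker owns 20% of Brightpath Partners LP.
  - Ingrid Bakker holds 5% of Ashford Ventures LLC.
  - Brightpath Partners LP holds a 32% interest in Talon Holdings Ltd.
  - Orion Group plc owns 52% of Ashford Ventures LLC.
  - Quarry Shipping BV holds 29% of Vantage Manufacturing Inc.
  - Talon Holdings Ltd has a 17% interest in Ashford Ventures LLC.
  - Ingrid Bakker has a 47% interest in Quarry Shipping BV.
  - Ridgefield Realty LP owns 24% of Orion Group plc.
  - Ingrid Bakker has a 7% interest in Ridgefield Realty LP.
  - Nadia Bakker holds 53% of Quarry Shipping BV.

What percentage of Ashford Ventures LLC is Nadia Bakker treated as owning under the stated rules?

14.3068%

By parent–child attribution (R2), Nadia Bakker is treated as also owning Ingrid Bakker's interest in Quarry Shipping BV, giving 53% + 47% = 100%.
By parent–child attribution (R2), Nadia Bakker is treated as also owning Ingrid Bakker's interest in Ridgefield Realty LP, giving 24% + 7% = 31%.
By parent–child attribution (R2), Nadia Bakker is treated as owning Ingrid Bakker's 5% interest in Ashford Ventures LLC.
Chain via Quarry Shipping BV → Vantage Manufacturing Inc. (R3): 100% × 29% × 15% = 4.35% of Ashford Ventures LLC.
Chain via Brightpath Partners LP → Talon Holdings Ltd (R3): 20% × 32% × 17% = 1.088% of Ashford Ventures LLC.
Chain via Ridgefield Realty LP → Orion Group plc (R3): 31% × 24% × 52% = 3.8688% of Ashford Ventures LLC.
Direct interest in Ashford Ventures LLC: 5%.
Aggregating (R1): 4.35% + 1.088% + 3.8688% + 5% = 14.3068%.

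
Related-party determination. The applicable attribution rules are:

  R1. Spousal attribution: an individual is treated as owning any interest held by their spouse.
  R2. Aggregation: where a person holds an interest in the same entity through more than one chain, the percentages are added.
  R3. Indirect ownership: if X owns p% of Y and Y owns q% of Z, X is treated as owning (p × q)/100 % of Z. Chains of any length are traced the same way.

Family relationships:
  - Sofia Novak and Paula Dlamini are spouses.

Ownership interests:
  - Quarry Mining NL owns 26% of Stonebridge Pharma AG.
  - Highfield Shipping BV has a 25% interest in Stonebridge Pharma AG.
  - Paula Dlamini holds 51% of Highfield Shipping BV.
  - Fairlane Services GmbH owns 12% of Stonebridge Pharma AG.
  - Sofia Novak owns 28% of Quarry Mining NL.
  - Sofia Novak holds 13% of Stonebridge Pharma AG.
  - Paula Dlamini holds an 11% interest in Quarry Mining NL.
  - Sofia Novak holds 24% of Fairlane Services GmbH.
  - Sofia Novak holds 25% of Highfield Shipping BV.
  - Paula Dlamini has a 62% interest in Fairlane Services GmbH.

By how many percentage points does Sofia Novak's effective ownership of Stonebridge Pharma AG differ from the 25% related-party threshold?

By spousal attribution (R1), Sofia Novak is treated as also owning Paula Dlamini's interest in Quarry Mining NL, giving 28% + 11% = 39%.
By spousal attribution (R1), Sofia Novak is treated as also owning Paula Dlamini's interest in Fairlane Services GmbH, giving 24% + 62% = 86%.
By spousal attribution (R1), Sofia Novak is treated as also owning Paula Dlamini's interest in Highfield Shipping BV, giving 25% + 51% = 76%.
Chain via Quarry Mining NL (R3): 39% × 26% = 10.14% of Stonebridge Pharma AG.
Chain via Fairlane Services GmbH (R3): 86% × 12% = 10.32% of Stonebridge Pharma AG.
Chain via Highfield Shipping BV (R3): 76% × 25% = 19% of Stonebridge Pharma AG.
Direct interest in Stonebridge Pharma AG: 13%.
Aggregating (R2): 10.14% + 10.32% + 19% + 13% = 52.46%.
52.46% exceeds the 25% threshold by 27.46 percentage points.

27.46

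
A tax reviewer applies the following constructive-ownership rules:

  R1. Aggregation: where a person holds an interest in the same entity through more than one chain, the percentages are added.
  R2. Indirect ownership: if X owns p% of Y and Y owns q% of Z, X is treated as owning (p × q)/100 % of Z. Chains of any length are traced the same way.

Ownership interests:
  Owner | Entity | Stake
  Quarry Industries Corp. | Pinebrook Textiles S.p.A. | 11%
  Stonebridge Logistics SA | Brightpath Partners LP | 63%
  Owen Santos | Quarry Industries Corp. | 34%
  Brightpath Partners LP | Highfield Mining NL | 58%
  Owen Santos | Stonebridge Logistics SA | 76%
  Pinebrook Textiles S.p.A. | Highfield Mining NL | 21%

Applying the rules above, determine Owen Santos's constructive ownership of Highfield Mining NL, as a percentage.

Chain via Stonebridge Logistics SA → Brightpath Partners LP (R2): 76% × 63% × 58% = 27.7704% of Highfield Mining NL.
Chain via Quarry Industries Corp. → Pinebrook Textiles S.p.A. (R2): 34% × 11% × 21% = 0.7854% of Highfield Mining NL.
Aggregating (R1): 27.7704% + 0.7854% = 28.5558%.

28.5558%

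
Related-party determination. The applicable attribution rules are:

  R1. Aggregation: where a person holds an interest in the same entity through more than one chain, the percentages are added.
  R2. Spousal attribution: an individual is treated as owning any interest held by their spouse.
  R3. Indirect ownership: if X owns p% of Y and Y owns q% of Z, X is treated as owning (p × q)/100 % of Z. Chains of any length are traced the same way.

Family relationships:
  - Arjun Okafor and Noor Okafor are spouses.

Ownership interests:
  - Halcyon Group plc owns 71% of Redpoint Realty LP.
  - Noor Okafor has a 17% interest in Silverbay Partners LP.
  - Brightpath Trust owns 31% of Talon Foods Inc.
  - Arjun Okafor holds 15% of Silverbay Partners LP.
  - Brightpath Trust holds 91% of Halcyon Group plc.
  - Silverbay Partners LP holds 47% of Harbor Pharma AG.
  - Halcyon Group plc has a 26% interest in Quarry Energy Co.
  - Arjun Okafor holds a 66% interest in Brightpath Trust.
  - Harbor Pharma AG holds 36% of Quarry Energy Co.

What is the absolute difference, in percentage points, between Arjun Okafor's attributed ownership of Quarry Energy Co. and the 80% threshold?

By spousal attribution (R2), Arjun Okafor is treated as also owning Noor Okafor's interest in Silverbay Partners LP, giving 15% + 17% = 32%.
Chain via Silverbay Partners LP → Harbor Pharma AG (R3): 32% × 47% × 36% = 5.4144% of Quarry Energy Co.
Chain via Brightpath Trust → Halcyon Group plc (R3): 66% × 91% × 26% = 15.6156% of Quarry Energy Co.
Aggregating (R1): 5.4144% + 15.6156% = 21.03%.
21.03% falls short of the 80% threshold by 58.97 percentage points.

58.97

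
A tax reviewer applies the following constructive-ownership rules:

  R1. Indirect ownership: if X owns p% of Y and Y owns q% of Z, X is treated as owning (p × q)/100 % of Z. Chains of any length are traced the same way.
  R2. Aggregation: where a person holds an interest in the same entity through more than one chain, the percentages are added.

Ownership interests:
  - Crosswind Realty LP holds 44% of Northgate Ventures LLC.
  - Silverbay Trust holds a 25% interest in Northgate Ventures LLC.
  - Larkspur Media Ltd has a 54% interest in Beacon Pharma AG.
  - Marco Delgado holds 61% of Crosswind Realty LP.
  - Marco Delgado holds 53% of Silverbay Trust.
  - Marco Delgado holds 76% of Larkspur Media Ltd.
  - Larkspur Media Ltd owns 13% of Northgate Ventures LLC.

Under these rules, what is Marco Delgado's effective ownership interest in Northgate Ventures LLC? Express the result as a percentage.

Chain via Crosswind Realty LP (R1): 61% × 44% = 26.84% of Northgate Ventures LLC.
Chain via Silverbay Trust (R1): 53% × 25% = 13.25% of Northgate Ventures LLC.
Chain via Larkspur Media Ltd (R1): 76% × 13% = 9.88% of Northgate Ventures LLC.
Aggregating (R2): 26.84% + 13.25% + 9.88% = 49.97%.

49.97%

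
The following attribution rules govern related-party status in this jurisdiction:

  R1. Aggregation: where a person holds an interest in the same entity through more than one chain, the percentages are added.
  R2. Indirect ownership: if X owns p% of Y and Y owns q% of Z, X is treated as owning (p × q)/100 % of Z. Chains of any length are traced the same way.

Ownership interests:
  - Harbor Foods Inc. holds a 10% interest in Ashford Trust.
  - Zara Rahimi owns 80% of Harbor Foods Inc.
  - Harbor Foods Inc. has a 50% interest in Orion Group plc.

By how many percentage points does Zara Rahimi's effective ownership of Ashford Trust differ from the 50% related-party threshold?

42

Chain via Harbor Foods Inc. (R2): 80% × 10% = 8% of Ashford Trust.
8% falls short of the 50% threshold by 42 percentage points.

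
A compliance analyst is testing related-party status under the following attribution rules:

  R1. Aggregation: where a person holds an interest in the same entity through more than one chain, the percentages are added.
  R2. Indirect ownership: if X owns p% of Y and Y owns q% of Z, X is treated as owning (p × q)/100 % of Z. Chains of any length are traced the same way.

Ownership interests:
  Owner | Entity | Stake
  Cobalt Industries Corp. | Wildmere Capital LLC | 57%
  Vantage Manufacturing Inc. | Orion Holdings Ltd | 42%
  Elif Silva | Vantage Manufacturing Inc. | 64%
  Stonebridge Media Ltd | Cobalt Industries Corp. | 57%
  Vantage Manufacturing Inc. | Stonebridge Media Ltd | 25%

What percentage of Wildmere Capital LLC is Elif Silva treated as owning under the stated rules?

5.1984%

Chain via Vantage Manufacturing Inc. → Stonebridge Media Ltd → Cobalt Industries Corp. (R2): 64% × 25% × 57% × 57% = 5.1984% of Wildmere Capital LLC.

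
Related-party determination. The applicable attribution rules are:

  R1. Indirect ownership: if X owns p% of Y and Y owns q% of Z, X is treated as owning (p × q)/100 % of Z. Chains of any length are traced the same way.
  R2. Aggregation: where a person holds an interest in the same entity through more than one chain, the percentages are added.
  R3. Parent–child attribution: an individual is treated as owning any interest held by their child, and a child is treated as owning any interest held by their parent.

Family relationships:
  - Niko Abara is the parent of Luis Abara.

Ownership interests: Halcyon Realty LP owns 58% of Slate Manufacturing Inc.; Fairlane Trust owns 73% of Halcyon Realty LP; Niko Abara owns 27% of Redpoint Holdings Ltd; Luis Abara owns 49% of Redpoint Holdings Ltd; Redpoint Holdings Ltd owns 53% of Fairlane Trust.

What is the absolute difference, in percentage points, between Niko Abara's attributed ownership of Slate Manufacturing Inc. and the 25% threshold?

By parent–child attribution (R3), Niko Abara is treated as also owning Luis Abara's interest in Redpoint Holdings Ltd, giving 27% + 49% = 76%.
Chain via Redpoint Holdings Ltd → Fairlane Trust → Halcyon Realty LP (R1): 76% × 53% × 73% × 58% = 17.054552% of Slate Manufacturing Inc.
17.054552% falls short of the 25% threshold by 7.945448 percentage points.

7.945448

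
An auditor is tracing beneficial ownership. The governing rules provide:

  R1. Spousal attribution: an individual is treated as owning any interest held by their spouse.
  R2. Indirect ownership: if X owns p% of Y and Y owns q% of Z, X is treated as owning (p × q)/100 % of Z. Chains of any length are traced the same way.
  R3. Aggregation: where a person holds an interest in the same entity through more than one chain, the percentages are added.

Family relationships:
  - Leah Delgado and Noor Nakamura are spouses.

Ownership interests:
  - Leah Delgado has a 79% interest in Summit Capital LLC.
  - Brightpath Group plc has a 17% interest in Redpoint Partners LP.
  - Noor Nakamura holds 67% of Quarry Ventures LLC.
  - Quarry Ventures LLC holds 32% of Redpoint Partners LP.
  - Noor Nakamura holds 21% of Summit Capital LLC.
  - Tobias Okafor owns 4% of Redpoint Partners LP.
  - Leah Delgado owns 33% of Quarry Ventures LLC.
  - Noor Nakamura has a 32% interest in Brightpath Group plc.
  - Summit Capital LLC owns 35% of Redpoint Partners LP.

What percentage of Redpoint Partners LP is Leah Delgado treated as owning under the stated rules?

72.44%

By spousal attribution (R1), Leah Delgado is treated as also owning Noor Nakamura's interest in Quarry Ventures LLC, giving 33% + 67% = 100%.
By spousal attribution (R1), Leah Delgado is treated as also owning Noor Nakamura's interest in Summit Capital LLC, giving 79% + 21% = 100%.
By spousal attribution (R1), Leah Delgado is treated as owning Noor Nakamura's 32% interest in Brightpath Group plc.
Chain via Quarry Ventures LLC (R2): 100% × 32% = 32% of Redpoint Partners LP.
Chain via Summit Capital LLC (R2): 100% × 35% = 35% of Redpoint Partners LP.
Chain via Brightpath Group plc (R2): 32% × 17% = 5.44% of Redpoint Partners LP.
Aggregating (R3): 32% + 35% + 5.44% = 72.44%.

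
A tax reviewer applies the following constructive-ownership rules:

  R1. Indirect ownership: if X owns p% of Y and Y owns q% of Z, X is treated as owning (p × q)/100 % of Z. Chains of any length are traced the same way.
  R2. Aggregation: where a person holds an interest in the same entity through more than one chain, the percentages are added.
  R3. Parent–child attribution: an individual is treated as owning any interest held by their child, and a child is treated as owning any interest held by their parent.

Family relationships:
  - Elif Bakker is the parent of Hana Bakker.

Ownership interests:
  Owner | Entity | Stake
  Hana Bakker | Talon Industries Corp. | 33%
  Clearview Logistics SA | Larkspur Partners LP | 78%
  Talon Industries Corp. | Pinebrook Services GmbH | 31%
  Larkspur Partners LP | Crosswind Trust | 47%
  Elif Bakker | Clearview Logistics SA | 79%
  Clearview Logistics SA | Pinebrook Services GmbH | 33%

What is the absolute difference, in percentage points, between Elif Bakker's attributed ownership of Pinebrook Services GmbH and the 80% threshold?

43.7

By parent–child attribution (R3), Elif Bakker is treated as owning Hana Bakker's 33% interest in Talon Industries Corp.
Chain via Clearview Logistics SA (R1): 79% × 33% = 26.07% of Pinebrook Services GmbH.
Chain via Talon Industries Corp. (R1): 33% × 31% = 10.23% of Pinebrook Services GmbH.
Aggregating (R2): 26.07% + 10.23% = 36.3%.
36.3% falls short of the 80% threshold by 43.7 percentage points.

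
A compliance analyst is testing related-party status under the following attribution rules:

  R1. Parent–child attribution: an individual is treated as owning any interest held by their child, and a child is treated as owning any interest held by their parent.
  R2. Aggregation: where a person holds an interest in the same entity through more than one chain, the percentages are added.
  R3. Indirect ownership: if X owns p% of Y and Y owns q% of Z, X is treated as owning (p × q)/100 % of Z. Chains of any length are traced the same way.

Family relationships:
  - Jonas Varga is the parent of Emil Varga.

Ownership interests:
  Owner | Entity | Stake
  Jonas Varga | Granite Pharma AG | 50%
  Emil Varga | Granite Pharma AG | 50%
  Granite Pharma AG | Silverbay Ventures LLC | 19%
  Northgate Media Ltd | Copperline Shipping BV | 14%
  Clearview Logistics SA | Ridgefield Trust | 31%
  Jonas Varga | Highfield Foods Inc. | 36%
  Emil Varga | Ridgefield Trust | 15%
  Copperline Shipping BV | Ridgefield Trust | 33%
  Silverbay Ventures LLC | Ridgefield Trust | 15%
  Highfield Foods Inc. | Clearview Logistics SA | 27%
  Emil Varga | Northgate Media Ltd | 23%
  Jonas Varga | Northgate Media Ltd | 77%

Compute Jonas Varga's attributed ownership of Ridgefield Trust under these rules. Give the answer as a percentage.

By parent–child attribution (R1), Jonas Varga is treated as also owning Emil Varga's interest in Granite Pharma AG, giving 50% + 50% = 100%.
By parent–child attribution (R1), Jonas Varga is treated as also owning Emil Varga's interest in Northgate Media Ltd, giving 77% + 23% = 100%.
By parent–child attribution (R1), Jonas Varga is treated as owning Emil Varga's 15% interest in Ridgefield Trust.
Chain via Highfield Foods Inc. → Clearview Logistics SA (R3): 36% × 27% × 31% = 3.0132% of Ridgefield Trust.
Chain via Granite Pharma AG → Silverbay Ventures LLC (R3): 100% × 19% × 15% = 2.85% of Ridgefield Trust.
Chain via Northgate Media Ltd → Copperline Shipping BV (R3): 100% × 14% × 33% = 4.62% of Ridgefield Trust.
Direct interest in Ridgefield Trust: 15%.
Aggregating (R2): 3.0132% + 2.85% + 4.62% + 15% = 25.4832%.

25.4832%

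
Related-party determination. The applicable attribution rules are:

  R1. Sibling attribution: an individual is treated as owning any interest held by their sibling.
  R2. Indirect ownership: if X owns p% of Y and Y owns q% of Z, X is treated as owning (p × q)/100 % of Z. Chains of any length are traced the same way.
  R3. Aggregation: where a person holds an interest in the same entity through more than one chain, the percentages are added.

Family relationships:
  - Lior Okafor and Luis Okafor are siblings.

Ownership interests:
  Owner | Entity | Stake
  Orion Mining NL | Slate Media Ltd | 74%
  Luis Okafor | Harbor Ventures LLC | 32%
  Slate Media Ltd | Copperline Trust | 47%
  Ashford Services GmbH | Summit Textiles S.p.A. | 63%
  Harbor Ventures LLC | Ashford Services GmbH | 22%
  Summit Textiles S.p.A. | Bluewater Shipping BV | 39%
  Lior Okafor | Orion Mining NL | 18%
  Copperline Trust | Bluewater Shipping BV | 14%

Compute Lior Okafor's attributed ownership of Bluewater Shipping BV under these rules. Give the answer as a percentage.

2.606184%

By sibling attribution (R1), Lior Okafor is treated as owning Luis Okafor's 32% interest in Harbor Ventures LLC.
Chain via Orion Mining NL → Slate Media Ltd → Copperline Trust (R2): 18% × 74% × 47% × 14% = 0.876456% of Bluewater Shipping BV.
Chain via Harbor Ventures LLC → Ashford Services GmbH → Summit Textiles S.p.A. (R2): 32% × 22% × 63% × 39% = 1.729728% of Bluewater Shipping BV.
Aggregating (R3): 0.876456% + 1.729728% = 2.606184%.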